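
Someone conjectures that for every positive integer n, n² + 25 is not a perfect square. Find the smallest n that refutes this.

n = 12

The first 11 eligible values, up to n = 11, all satisfy the conclusion.
n = 12: 12² + 25 = 169 = 13², a perfect square.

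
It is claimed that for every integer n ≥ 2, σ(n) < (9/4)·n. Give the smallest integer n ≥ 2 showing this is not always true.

n = 12

We need the least integer n ≥ 2 for which the claim fails.
The first 10 eligible values, up to n = 11, all satisfy the conclusion.
n = 12: σ(12) = 28; 28 ≥ 27.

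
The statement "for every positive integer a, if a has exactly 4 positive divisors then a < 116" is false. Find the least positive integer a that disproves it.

a = 118

A counterexample is any positive integer a such that a has exactly 4 positive divisors but the claim fails; we check each in order.
For a = 6, 8, 10, 14, …, 106, 111, 115 the conclusion holds.
a = 118: τ(118) = 4; 118 ≥ 116.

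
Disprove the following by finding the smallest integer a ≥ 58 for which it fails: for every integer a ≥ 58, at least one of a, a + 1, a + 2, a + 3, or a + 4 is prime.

We need the least integer a ≥ 58 for which a, a + 1, a + 2, a + 3, a + 4 are all composite.
a = 58: 59 is prime.
a = 59: 59 is prime.
a = 60: 61 is prime.
a = 61: 61 is prime.
a = 62: 62 = 2 × 31; 63 = 3 × 21; 64 = 2 × 32; 65 = 5 × 13; 66 = 2 × 33 — all composite.

a = 62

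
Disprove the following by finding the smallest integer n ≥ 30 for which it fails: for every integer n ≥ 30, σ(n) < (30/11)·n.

n = 60

Check each integer n ≥ 30 in order until the claim fails.
The first 30 eligible values, up to n = 59, all satisfy the conclusion.
n = 60: σ(60) = 168; 168 ≥ 1800/11.
Hence n = 60 is a counterexample.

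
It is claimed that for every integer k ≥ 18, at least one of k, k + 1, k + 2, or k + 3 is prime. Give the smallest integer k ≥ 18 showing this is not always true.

For k = 18, 19, 20, 21, 22, 23 the conclusion holds.
k = 24: 24 = 2 × 12; 25 = 5 × 5; 26 = 2 × 13; 27 = 3 × 9 — all composite.
So k = 24 is the smallest counterexample.

k = 24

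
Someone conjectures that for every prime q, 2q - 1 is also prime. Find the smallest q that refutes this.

q = 5

We need the least prime q for which 2q - 1 is not prime.
For q = 2, 3 the conclusion holds.
q = 5: 2q - 1 = 9 = 3 × 3, not prime.
Thus q = 5 disproves the claim, and no smaller q works.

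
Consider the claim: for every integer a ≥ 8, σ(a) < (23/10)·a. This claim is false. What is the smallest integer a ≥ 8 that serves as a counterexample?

a = 12

Check each integer a ≥ 8 in order until the claim fails.
For a = 8, 9, 10, 11 the conclusion holds.
a = 12: σ(12) = 28; 28 ≥ 138/5.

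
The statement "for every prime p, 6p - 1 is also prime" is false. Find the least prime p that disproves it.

Check each prime p in order until 6p - 1 is not prime.
For p = 2, 3, 5, 7 the conclusion holds.
p = 11: 6p - 1 = 65 = 5 × 13, not prime.

p = 11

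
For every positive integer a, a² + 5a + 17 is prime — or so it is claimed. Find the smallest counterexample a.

We need the least positive integer a for which a² + 5a + 17 is not prime.
a = 1: a² + 5a + 17 = 23, prime.
a = 2: a² + 5a + 17 = 31, prime.
a = 3: a² + 5a + 17 = 41, prime.
a = 4: a² + 5a + 17 = 53, prime.
a = 5: a² + 5a + 17 = 67, prime.
a = 6: a² + 5a + 17 = 83, prime.
a = 7: a² + 5a + 17 = 101, prime.
a = 8: a² + 5a + 17 = 121 = 11 × 11, composite.
Hence a = 8 is a counterexample.

a = 8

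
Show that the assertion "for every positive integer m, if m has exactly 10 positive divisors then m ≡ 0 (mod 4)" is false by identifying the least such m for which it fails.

m = 162

m = 48: τ(48) = 10; 48 ≡ 0 (mod 4).
m = 80: τ(80) = 10; 80 ≡ 0 (mod 4).
m = 112: τ(112) = 10; 112 ≡ 0 (mod 4).
m = 162: τ(162) = 10; 162 ≡ 2 (mod 4).
Thus m = 162 disproves the claim, and no smaller m works.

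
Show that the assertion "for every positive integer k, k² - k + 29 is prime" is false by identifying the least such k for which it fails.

We need the least positive integer k for which k² - k + 29 is not prime.
For k = 1, 2 the conclusion holds.
k = 3: k² - k + 29 = 35 = 5 × 7, composite.

k = 3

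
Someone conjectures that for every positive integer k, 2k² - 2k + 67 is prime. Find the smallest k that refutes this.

k = 4

A counterexample is any positive integer k such that 2k² - 2k + 67 is not prime; we check each in order.
k = 1: 2k² - 2k + 67 = 67, prime.
k = 2: 2k² - 2k + 67 = 71, prime.
k = 3: 2k² - 2k + 67 = 79, prime.
k = 4: 2k² - 2k + 67 = 91 = 7 × 13, composite.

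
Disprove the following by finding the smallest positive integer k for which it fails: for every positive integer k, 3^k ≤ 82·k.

k = 6

For k = 1, 2, 3, 4, 5 the conclusion holds.
k = 6: 3^k = 729 and 82·k = 492, so 729 > 492.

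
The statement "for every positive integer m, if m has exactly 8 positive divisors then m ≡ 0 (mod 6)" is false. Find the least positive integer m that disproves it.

m = 40

A counterexample is any positive integer m such that m has exactly 8 positive divisors but the claim fails; we check each in order.
For m = 24, 30 the conclusion holds.
m = 40: τ(40) = 8; 40 ≡ 4 (mod 6).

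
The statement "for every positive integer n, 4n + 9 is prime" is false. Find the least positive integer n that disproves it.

n = 3

n = 1: 4n + 9 = 13, prime.
n = 2: 4n + 9 = 17, prime.
n = 3: 4n + 9 = 21 = 3 × 7, composite.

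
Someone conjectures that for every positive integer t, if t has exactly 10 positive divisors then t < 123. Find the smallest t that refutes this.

t = 48: τ(48) = 10; 48 < 123.
t = 80: τ(80) = 10; 80 < 123.
t = 112: τ(112) = 10; 112 < 123.
t = 162: τ(162) = 10; 162 ≥ 123.
Thus t = 162 disproves the claim, and no smaller t works.

t = 162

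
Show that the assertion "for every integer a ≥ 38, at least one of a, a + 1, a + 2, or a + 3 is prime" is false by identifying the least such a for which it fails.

Check each integer a ≥ 38 in order until a, a + 1, a + 2, a + 3 are all composite.
For a = 38, 39, 40, 41, 42, 43, 44, 45, 46, 47 the conclusion holds.
a = 48: 48 = 2 × 24; 49 = 7 × 7; 50 = 2 × 25; 51 = 3 × 17 — all composite.

a = 48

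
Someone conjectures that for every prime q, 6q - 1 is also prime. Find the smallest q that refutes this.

q = 11

Check each prime q in order until 6q - 1 is not prime.
q = 2: 6q - 1 = 11, prime.
q = 3: 6q - 1 = 17, prime.
q = 5: 6q - 1 = 29, prime.
q = 7: 6q - 1 = 41, prime.
q = 11: 6q - 1 = 65 = 5 × 13, not prime.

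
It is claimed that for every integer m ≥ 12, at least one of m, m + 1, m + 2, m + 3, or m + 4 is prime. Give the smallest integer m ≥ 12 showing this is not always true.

A counterexample is any integer m ≥ 12 such that m, m + 1, m + 2, m + 3, m + 4 are all composite; we check each in order.
For m = 12, 13, 14, 15, …, 21, 22, 23 the conclusion holds.
m = 24: 24 = 2 × 12; 25 = 5 × 5; 26 = 2 × 13; 27 = 3 × 9; 28 = 2 × 14 — all composite.

m = 24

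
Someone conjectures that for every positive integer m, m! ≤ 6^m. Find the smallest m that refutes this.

The first 13 eligible values, up to m = 13, all satisfy the conclusion.
m = 14: m! = 87178291200 and 6^m = 78364164096, so 87178291200 > 78364164096.
So m = 14 is the smallest counterexample.

m = 14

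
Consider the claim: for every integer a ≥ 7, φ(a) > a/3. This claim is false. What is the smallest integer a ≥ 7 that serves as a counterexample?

a = 12

a = 7: φ(7) = 6 and 7/3 = 7/3, so φ(7) > 7/3.
a = 8: φ(8) = 4 and 8/3 = 8/3, so φ(8) > 8/3.
a = 9: φ(9) = 6 and 9/3 = 3, so φ(9) > 9/3.
a = 10: φ(10) = 4 and 10/3 = 10/3, so φ(10) > 10/3.
a = 11: φ(11) = 10 and 11/3 = 11/3, so φ(11) > 11/3.
a = 12: φ(12) = 4 and 12/3 = 4, so φ(12) ≤ 12/3.
Hence a = 12 is a counterexample.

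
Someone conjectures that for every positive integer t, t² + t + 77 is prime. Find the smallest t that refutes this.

t = 6

For t = 1, 2, 3, 4, 5 the conclusion holds.
t = 6: t² + t + 77 = 119 = 7 × 17, composite.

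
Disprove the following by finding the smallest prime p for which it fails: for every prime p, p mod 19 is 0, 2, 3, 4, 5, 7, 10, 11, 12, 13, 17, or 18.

p = 47

Check each prime p in order until the claim fails.
The first 14 eligible values, up to p = 43, all satisfy the conclusion.
p = 47: 47 mod 19 = 9 — not in {0, 2, 3, 4, 5, 7, 10, 11, 12, 13, 17, 18}.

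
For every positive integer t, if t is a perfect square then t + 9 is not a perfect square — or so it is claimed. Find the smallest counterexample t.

t = 16

t = 1: 1 + 9 = 10, not a perfect square.
t = 4: 4 + 9 = 13, not a perfect square.
t = 9: 9 + 9 = 18, not a perfect square.
t = 16: 16 = 4² and 16 + 9 = 25 = 5².
Hence t = 16 is a counterexample.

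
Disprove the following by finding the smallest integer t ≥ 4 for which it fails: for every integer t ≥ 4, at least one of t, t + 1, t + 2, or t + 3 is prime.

t = 24

A counterexample is any integer t ≥ 4 such that t, t + 1, t + 2, t + 3 are all composite; we check each in order.
The first 20 eligible values, up to t = 23, all satisfy the conclusion.
t = 24: 24 = 2 × 12; 25 = 5 × 5; 26 = 2 × 13; 27 = 3 × 9 — all composite.
So t = 24 is the smallest counterexample.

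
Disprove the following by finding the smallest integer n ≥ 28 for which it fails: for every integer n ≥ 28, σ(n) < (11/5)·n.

n = 28: σ(28) = 56; 56 < 308/5.
n = 29: σ(29) = 30; 30 < 319/5.
n = 30: σ(30) = 72; 72 ≥ 66.

n = 30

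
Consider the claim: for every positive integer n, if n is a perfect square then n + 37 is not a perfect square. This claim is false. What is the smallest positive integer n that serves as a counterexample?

n = 324

A counterexample is any positive integer n such that n is a perfect square but n + 37 is a perfect square; we check each in order.
For n = 1, 4, 9, 16, …, 225, 256, 289 the conclusion holds.
n = 324: 324 = 18² and 324 + 37 = 361 = 19².
Hence n = 324 is a counterexample.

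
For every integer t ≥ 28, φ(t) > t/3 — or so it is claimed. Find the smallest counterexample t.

t = 30

A counterexample is any integer t ≥ 28 such that the claim fails; we check each in order.
t = 28: φ(28) = 12 and 28/3 = 28/3, so φ(28) > 28/3.
t = 29: φ(29) = 28 and 29/3 = 29/3, so φ(29) > 29/3.
t = 30: φ(30) = 8 and 30/3 = 10, so φ(30) ≤ 30/3.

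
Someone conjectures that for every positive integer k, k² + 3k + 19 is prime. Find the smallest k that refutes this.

Check each positive integer k in order until k² + 3k + 19 is not prime.
For k = 1, 2, 3, 4, …, 12, 13, 14 the conclusion holds.
k = 15: k² + 3k + 19 = 289 = 17 × 17, composite.

k = 15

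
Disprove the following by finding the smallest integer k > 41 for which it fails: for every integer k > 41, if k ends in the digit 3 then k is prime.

k = 63

Check each integer k > 41 in order until k ends in the digit 3 but k is not prime.
For k = 43, 53 the conclusion holds.
k = 63: 63 ends in 3; 63 = 3 × 21, composite.
Thus k = 63 disproves the claim, and no smaller k works.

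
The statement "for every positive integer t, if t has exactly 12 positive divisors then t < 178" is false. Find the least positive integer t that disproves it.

t = 198

We need the least positive integer t for which t has exactly 12 positive divisors but the claim fails.
For t = 60, 72, 84, 90, …, 150, 156, 160 the conclusion holds.
t = 198: τ(198) = 12; 198 ≥ 178.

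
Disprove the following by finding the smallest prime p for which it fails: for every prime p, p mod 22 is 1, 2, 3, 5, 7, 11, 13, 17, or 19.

p = 31

We need the least prime p for which the claim fails.
For p = 2, 3, 5, 7, 11, 13, 17, 19, 23, 29 the conclusion holds.
p = 31: 31 mod 22 = 9 — not in {1, 2, 3, 5, 7, 11, 13, 17, 19}.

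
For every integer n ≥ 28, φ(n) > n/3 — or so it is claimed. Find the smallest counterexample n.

n = 30

n = 28: φ(28) = 12 and 28/3 = 28/3, so φ(28) > 28/3.
n = 29: φ(29) = 28 and 29/3 = 29/3, so φ(29) > 29/3.
n = 30: φ(30) = 8 and 30/3 = 10, so φ(30) ≤ 30/3.
Hence n = 30 is a counterexample.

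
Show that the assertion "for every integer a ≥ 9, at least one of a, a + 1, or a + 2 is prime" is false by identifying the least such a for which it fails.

a = 14

We need the least integer a ≥ 9 for which a, a + 1, a + 2 are all composite.
The first 5 eligible values, up to a = 13, all satisfy the conclusion.
a = 14: 14 = 2 × 7; 15 = 3 × 5; 16 = 2 × 8 — all composite.
So a = 14 is the smallest counterexample.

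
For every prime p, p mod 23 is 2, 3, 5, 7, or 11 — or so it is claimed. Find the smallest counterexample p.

p = 2: 2 mod 23 = 2.
p = 3: 3 mod 23 = 3.
p = 5: 5 mod 23 = 5.
p = 7: 7 mod 23 = 7.
p = 11: 11 mod 23 = 11.
p = 13: 13 mod 23 = 13 — not in {2, 3, 5, 7, 11}.
Thus p = 13 disproves the claim, and no smaller p works.

p = 13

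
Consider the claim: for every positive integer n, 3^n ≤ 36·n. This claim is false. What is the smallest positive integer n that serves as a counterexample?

Check each positive integer n in order until 3^n > 36·n.
For n = 1, 2, 3, 4 the conclusion holds.
n = 5: 3^n = 243 and 36·n = 180, so 243 > 180.
So n = 5 is the smallest counterexample.

n = 5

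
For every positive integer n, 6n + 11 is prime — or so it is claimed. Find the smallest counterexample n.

n = 4

For n = 1, 2, 3 the conclusion holds.
n = 4: 6n + 11 = 35 = 5 × 7, composite.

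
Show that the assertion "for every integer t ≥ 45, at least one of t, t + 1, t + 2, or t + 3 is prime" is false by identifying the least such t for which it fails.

t = 48

Check each integer t ≥ 45 in order until t, t + 1, t + 2, t + 3 are all composite.
For t = 45, 46, 47 the conclusion holds.
t = 48: 48 = 2 × 24; 49 = 7 × 7; 50 = 2 × 25; 51 = 3 × 17 — all composite.
Thus t = 48 disproves the claim, and no smaller t works.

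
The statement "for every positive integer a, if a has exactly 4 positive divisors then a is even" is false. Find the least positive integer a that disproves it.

a = 15

A counterexample is any positive integer a such that a has exactly 4 positive divisors but a is odd; we check each in order.
For a = 6, 8, 10, 14 the conclusion holds.
a = 15: divisors of 15: 1, 3, 5, 15; 15 is odd.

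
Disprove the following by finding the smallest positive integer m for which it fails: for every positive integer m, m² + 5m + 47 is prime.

m = 38

Check each positive integer m in order until m² + 5m + 47 is not prime.
For m = 1, 2, 3, 4, …, 35, 36, 37 the conclusion holds.
m = 38: m² + 5m + 47 = 1681 = 41 × 41, composite.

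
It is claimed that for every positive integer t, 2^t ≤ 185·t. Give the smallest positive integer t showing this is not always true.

t = 11

A counterexample is any positive integer t such that 2^t > 185·t; we check each in order.
The first 10 eligible values, up to t = 10, all satisfy the conclusion.
t = 11: 2^t = 2048 and 185·t = 2035, so 2048 > 2035.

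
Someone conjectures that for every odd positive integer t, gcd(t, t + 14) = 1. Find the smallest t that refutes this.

For t = 1, 3, 5 the conclusion holds.
t = 7: gcd(7, 21) = 7.
So t = 7 is the smallest counterexample.

t = 7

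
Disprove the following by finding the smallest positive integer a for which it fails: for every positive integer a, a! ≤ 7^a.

Check each positive integer a in order until a! > 7^a.
The first 16 eligible values, up to a = 16, all satisfy the conclusion.
a = 17: a! = 355687428096000 and 7^a = 232630513987207, so 355687428096000 > 232630513987207.

a = 17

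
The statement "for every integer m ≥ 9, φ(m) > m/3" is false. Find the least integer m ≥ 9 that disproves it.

We need the least integer m ≥ 9 for which the claim fails.
m = 9: φ(9) = 6 and 9/3 = 3, so φ(9) > 9/3.
m = 10: φ(10) = 4 and 10/3 = 10/3, so φ(10) > 10/3.
m = 11: φ(11) = 10 and 11/3 = 11/3, so φ(11) > 11/3.
m = 12: φ(12) = 4 and 12/3 = 4, so φ(12) ≤ 12/3.
Hence m = 12 is a counterexample.

m = 12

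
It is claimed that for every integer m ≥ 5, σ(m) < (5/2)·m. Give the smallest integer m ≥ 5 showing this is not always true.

m = 24

The first 19 eligible values, up to m = 23, all satisfy the conclusion.
m = 24: σ(24) = 60; 60 ≥ 60.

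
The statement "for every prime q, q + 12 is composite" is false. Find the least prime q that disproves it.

q = 5

A counterexample is any prime q such that q + 12 is prime; we check each in order.
q = 2: q + 12 = 14 = 2 × 7, composite.
q = 3: q + 12 = 15 = 3 × 5, composite.
q = 5: q + 12 = 17, prime — not composite.
Hence q = 5 is a counterexample.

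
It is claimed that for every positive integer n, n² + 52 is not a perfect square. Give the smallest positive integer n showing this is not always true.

n = 12

A counterexample is any positive integer n such that n² + 52 is a perfect square; we check each in order.
For n = 1, 2, 3, 4, …, 9, 10, 11 the conclusion holds.
n = 12: 12² + 52 = 196 = 14², a perfect square.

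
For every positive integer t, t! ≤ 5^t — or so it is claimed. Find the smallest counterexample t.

For t = 1, 2, 3, 4, …, 9, 10, 11 the conclusion holds.
t = 12: t! = 479001600 and 5^t = 244140625, so 479001600 > 244140625.

t = 12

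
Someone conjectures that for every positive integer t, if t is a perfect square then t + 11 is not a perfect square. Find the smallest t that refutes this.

t = 25

t = 1: 1 + 11 = 12, not a perfect square.
t = 4: 4 + 11 = 15, not a perfect square.
t = 9: 9 + 11 = 20, not a perfect square.
t = 16: 16 + 11 = 27, not a perfect square.
t = 25: 25 = 5² and 25 + 11 = 36 = 6².
Thus t = 25 disproves the claim, and no smaller t works.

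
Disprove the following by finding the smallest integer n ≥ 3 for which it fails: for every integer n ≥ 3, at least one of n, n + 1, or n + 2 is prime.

For n = 3, 4, 5, 6, 7 the conclusion holds.
n = 8: 8 = 2 × 4; 9 = 3 × 3; 10 = 2 × 5 — all composite.
Thus n = 8 disproves the claim, and no smaller n works.

n = 8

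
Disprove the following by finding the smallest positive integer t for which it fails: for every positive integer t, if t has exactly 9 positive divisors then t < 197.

Check each positive integer t in order until t has exactly 9 positive divisors but the claim fails.
t = 36: τ(36) = 9; 36 < 197.
t = 100: τ(100) = 9; 100 < 197.
t = 196: τ(196) = 9; 196 < 197.
t = 225: τ(225) = 9; 225 ≥ 197.

t = 225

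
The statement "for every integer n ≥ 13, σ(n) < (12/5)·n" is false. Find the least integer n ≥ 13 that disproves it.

n = 24

We need the least integer n ≥ 13 for which the claim fails.
The first 11 eligible values, up to n = 23, all satisfy the conclusion.
n = 24: σ(24) = 60; 60 ≥ 288/5.
Hence n = 24 is a counterexample.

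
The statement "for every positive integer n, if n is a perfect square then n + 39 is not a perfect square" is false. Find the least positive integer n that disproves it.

Check each positive integer n in order until n is a perfect square but n + 39 is a perfect square.
The first 4 eligible values, up to n = 16, all satisfy the conclusion.
n = 25: 25 = 5² and 25 + 39 = 64 = 8².
Hence n = 25 is a counterexample.

n = 25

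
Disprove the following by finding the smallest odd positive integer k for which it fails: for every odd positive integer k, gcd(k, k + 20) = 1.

k = 5

Check each odd positive integer k in order until gcd(k, k + 20) > 1.
k = 1: gcd(1, 21) = 1.
k = 3: gcd(3, 23) = 1.
k = 5: gcd(5, 25) = 5.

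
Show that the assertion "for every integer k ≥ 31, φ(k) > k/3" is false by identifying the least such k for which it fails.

A counterexample is any integer k ≥ 31 such that the claim fails; we check each in order.
k = 31: φ(31) = 30 and 31/3 = 31/3, so φ(31) > 31/3.
k = 32: φ(32) = 16 and 32/3 = 32/3, so φ(32) > 32/3.
k = 33: φ(33) = 20 and 33/3 = 11, so φ(33) > 33/3.
k = 34: φ(34) = 16 and 34/3 = 34/3, so φ(34) > 34/3.
k = 35: φ(35) = 24 and 35/3 = 35/3, so φ(35) > 35/3.
k = 36: φ(36) = 12 and 36/3 = 12, so φ(36) ≤ 36/3.

k = 36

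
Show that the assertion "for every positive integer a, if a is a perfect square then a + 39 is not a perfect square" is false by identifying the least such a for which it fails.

a = 25

The first 4 eligible values, up to a = 16, all satisfy the conclusion.
a = 25: 25 = 5² and 25 + 39 = 64 = 8².
Thus a = 25 disproves the claim, and no smaller a works.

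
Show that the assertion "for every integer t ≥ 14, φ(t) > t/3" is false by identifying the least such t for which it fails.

t = 18

We need the least integer t ≥ 14 for which the claim fails.
The first 4 eligible values, up to t = 17, all satisfy the conclusion.
t = 18: φ(18) = 6 and 18/3 = 6, so φ(18) ≤ 18/3.
Thus t = 18 disproves the claim, and no smaller t works.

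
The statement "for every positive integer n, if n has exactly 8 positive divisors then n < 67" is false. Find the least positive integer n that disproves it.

Check each positive integer n in order until n has exactly 8 positive divisors but the claim fails.
The first 7 eligible values, up to n = 66, all satisfy the conclusion.
n = 70: τ(70) = 8; 70 ≥ 67.

n = 70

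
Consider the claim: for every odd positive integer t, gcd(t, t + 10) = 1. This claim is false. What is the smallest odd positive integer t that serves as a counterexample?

Check each odd positive integer t in order until gcd(t, t + 10) > 1.
For t = 1, 3 the conclusion holds.
t = 5: gcd(5, 15) = 5.

t = 5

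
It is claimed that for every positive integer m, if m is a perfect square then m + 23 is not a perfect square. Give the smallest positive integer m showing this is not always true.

m = 121

The first 10 eligible values, up to m = 100, all satisfy the conclusion.
m = 121: 121 = 11² and 121 + 23 = 144 = 12².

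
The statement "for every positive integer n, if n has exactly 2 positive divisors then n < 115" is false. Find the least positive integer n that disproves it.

A counterexample is any positive integer n such that n has exactly 2 positive divisors but the claim fails; we check each in order.
For n = 2, 3, 5, 7, …, 107, 109, 113 the conclusion holds.
n = 127: τ(127) = 2; 127 ≥ 115.

n = 127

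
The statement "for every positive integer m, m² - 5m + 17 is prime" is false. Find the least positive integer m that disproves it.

m = 13

We need the least positive integer m for which m² - 5m + 17 is not prime.
For m = 1, 2, 3, 4, …, 10, 11, 12 the conclusion holds.
m = 13: m² - 5m + 17 = 121 = 11 × 11, composite.
Hence m = 13 is a counterexample.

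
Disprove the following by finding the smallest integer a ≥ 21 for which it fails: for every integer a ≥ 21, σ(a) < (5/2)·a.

Check each integer a ≥ 21 in order until the claim fails.
For a = 21, 22, 23 the conclusion holds.
a = 24: σ(24) = 60; 60 ≥ 60.

a = 24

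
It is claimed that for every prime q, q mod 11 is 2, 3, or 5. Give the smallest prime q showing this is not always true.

We need the least prime q for which the claim fails.
For q = 2, 3, 5 the conclusion holds.
q = 7: 7 mod 11 = 7 — not in {2, 3, 5}.

q = 7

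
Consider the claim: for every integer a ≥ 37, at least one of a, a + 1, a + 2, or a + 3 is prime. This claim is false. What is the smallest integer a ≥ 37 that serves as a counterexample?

a = 48

For a = 37, 38, 39, 40, …, 45, 46, 47 the conclusion holds.
a = 48: 48 = 2 × 24; 49 = 7 × 7; 50 = 2 × 25; 51 = 3 × 17 — all composite.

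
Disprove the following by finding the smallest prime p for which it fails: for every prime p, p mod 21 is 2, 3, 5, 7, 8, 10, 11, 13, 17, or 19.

p = 37

We need the least prime p for which the claim fails.
The first 11 eligible values, up to p = 31, all satisfy the conclusion.
p = 37: 37 mod 21 = 16 — not in {2, 3, 5, 7, 8, 10, 11, 13, 17, 19}.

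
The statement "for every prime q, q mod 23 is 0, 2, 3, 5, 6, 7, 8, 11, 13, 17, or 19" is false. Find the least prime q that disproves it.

We need the least prime q for which the claim fails.
For q = 2, 3, 5, 7, …, 23, 29, 31 the conclusion holds.
q = 37: 37 mod 23 = 14 — not in {0, 2, 3, 5, 6, 7, 8, 11, 13, 17, 19}.
Thus q = 37 disproves the claim, and no smaller q works.

q = 37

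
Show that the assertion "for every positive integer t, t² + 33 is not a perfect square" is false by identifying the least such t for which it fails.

For t = 1, 2, 3 the conclusion holds.
t = 4: 4² + 33 = 49 = 7², a perfect square.
Thus t = 4 disproves the claim, and no smaller t works.

t = 4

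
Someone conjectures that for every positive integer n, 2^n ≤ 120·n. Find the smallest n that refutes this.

n = 11

We need the least positive integer n for which 2^n > 120·n.
For n = 1, 2, 3, 4, 5, 6, 7, 8, 9, 10 the conclusion holds.
n = 11: 2^n = 2048 and 120·n = 1320, so 2048 > 1320.
Thus n = 11 disproves the claim, and no smaller n works.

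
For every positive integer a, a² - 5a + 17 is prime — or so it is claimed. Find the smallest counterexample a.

a = 13

Check each positive integer a in order until a² - 5a + 17 is not prime.
For a = 1, 2, 3, 4, …, 10, 11, 12 the conclusion holds.
a = 13: a² - 5a + 17 = 121 = 11 × 11, composite.
Thus a = 13 disproves the claim, and no smaller a works.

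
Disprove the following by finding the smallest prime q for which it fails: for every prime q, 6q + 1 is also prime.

q = 19

We need the least prime q for which 6q + 1 is not prime.
q = 2: 6q + 1 = 13, prime.
q = 3: 6q + 1 = 19, prime.
q = 5: 6q + 1 = 31, prime.
q = 7: 6q + 1 = 43, prime.
q = 11: 6q + 1 = 67, prime.
q = 13: 6q + 1 = 79, prime.
q = 17: 6q + 1 = 103, prime.
q = 19: 6q + 1 = 115 = 5 × 23, not prime.
Thus q = 19 disproves the claim, and no smaller q works.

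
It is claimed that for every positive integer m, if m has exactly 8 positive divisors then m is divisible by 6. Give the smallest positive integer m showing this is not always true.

We need the least positive integer m for which m has exactly 8 positive divisors but m is not divisible by 6.
m = 24: τ(24) = 8; 24 mod 6 = 0.
m = 30: τ(30) = 8; 30 mod 6 = 0.
m = 40: τ(40) = 8; 40 mod 6 = 4.
Hence m = 40 is a counterexample.

m = 40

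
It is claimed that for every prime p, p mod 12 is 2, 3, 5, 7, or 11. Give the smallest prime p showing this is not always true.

p = 13

For p = 2, 3, 5, 7, 11 the conclusion holds.
p = 13: 13 mod 12 = 1 — not in {2, 3, 5, 7, 11}.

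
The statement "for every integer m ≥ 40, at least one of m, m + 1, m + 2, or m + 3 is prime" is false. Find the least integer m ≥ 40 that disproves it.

We need the least integer m ≥ 40 for which m, m + 1, m + 2, m + 3 are all composite.
The first 8 eligible values, up to m = 47, all satisfy the conclusion.
m = 48: 48 = 2 × 24; 49 = 7 × 7; 50 = 2 × 25; 51 = 3 × 17 — all composite.
So m = 48 is the smallest counterexample.

m = 48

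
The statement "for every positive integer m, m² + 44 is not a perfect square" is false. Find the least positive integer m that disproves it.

m = 10

Check each positive integer m in order until m² + 44 is a perfect square.
The first 9 eligible values, up to m = 9, all satisfy the conclusion.
m = 10: 10² + 44 = 144 = 12², a perfect square.
So m = 10 is the smallest counterexample.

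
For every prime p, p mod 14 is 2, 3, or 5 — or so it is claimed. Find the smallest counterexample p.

A counterexample is any prime p such that the claim fails; we check each in order.
For p = 2, 3, 5 the conclusion holds.
p = 7: 7 mod 14 = 7 — not in {2, 3, 5}.
Hence p = 7 is a counterexample.

p = 7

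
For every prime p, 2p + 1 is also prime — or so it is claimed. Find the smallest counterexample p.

For p = 2, 3, 5 the conclusion holds.
p = 7: 2p + 1 = 15 = 3 × 5, not prime.

p = 7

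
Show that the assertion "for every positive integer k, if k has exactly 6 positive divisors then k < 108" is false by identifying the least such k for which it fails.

k = 116

We need the least positive integer k for which k has exactly 6 positive divisors but the claim fails.
For k = 12, 18, 20, 28, …, 92, 98, 99 the conclusion holds.
k = 116: τ(116) = 6; 116 ≥ 108.
Thus k = 116 disproves the claim, and no smaller k works.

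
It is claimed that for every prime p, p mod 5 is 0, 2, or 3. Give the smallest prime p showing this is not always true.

Check each prime p in order until the claim fails.
The first 4 eligible values, up to p = 7, all satisfy the conclusion.
p = 11: 11 mod 5 = 1 — not in {0, 2, 3}.
So p = 11 is the smallest counterexample.

p = 11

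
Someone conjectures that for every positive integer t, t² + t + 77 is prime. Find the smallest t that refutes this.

t = 6

Check each positive integer t in order until t² + t + 77 is not prime.
t = 1: t² + t + 77 = 79, prime.
t = 2: t² + t + 77 = 83, prime.
t = 3: t² + t + 77 = 89, prime.
t = 4: t² + t + 77 = 97, prime.
t = 5: t² + t + 77 = 107, prime.
t = 6: t² + t + 77 = 119 = 7 × 17, composite.
Thus t = 6 disproves the claim, and no smaller t works.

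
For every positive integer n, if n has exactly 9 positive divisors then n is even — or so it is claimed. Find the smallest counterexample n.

A counterexample is any positive integer n such that n has exactly 9 positive divisors but n is odd; we check each in order.
For n = 36, 100, 196 the conclusion holds.
n = 225: divisors of 225: 9 divisors; 225 is odd.
Thus n = 225 disproves the claim, and no smaller n works.

n = 225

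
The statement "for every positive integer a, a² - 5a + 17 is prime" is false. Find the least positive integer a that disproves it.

a = 13

We need the least positive integer a for which a² - 5a + 17 is not prime.
The first 12 eligible values, up to a = 12, all satisfy the conclusion.
a = 13: a² - 5a + 17 = 121 = 11 × 11, composite.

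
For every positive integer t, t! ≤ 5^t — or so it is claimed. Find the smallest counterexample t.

t = 12

Check each positive integer t in order until t! > 5^t.
For t = 1, 2, 3, 4, …, 9, 10, 11 the conclusion holds.
t = 12: t! = 479001600 and 5^t = 244140625, so 479001600 > 244140625.
Thus t = 12 disproves the claim, and no smaller t works.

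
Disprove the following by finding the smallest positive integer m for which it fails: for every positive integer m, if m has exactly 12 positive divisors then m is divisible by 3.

Check each positive integer m in order until m has exactly 12 positive divisors but m is not divisible by 3.
m = 60: τ(60) = 12; 60 mod 3 = 0.
m = 72: τ(72) = 12; 72 mod 3 = 0.
m = 84: τ(84) = 12; 84 mod 3 = 0.
m = 90: τ(90) = 12; 90 mod 3 = 0.
m = 96: τ(96) = 12; 96 mod 3 = 0.
m = 108: τ(108) = 12; 108 mod 3 = 0.
m = 126: τ(126) = 12; 126 mod 3 = 0.
m = 132: τ(132) = 12; 132 mod 3 = 0.
m = 140: τ(140) = 12; 140 mod 3 = 2.
So m = 140 is the smallest counterexample.

m = 140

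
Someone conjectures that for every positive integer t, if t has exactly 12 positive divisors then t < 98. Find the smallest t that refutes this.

t = 108

A counterexample is any positive integer t such that t has exactly 12 positive divisors but the claim fails; we check each in order.
For t = 60, 72, 84, 90, 96 the conclusion holds.
t = 108: τ(108) = 12; 108 ≥ 98.
Thus t = 108 disproves the claim, and no smaller t works.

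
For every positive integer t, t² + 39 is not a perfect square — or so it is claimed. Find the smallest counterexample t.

t = 5

A counterexample is any positive integer t such that t² + 39 is a perfect square; we check each in order.
For t = 1, 2, 3, 4 the conclusion holds.
t = 5: 5² + 39 = 64 = 8², a perfect square.
Thus t = 5 disproves the claim, and no smaller t works.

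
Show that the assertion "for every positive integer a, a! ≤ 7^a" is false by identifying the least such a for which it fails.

A counterexample is any positive integer a such that a! > 7^a; we check each in order.
For a = 1, 2, 3, 4, …, 14, 15, 16 the conclusion holds.
a = 17: a! = 355687428096000 and 7^a = 232630513987207, so 355687428096000 > 232630513987207.

a = 17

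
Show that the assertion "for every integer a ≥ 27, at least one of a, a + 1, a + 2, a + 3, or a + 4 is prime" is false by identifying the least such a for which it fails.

a = 32

Check each integer a ≥ 27 in order until a, a + 1, a + 2, a + 3, a + 4 are all composite.
a = 27: 29 is prime.
a = 28: 29 is prime.
a = 29: 29 is prime.
a = 30: 31 is prime.
a = 31: 31 is prime.
a = 32: 32 = 2 × 16; 33 = 3 × 11; 34 = 2 × 17; 35 = 5 × 7; 36 = 2 × 18 — all composite.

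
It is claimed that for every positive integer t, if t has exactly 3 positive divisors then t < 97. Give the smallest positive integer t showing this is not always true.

We need the least positive integer t for which t has exactly 3 positive divisors but the claim fails.
t = 4: τ(4) = 3; 4 < 97.
t = 9: τ(9) = 3; 9 < 97.
t = 25: τ(25) = 3; 25 < 97.
t = 49: τ(49) = 3; 49 < 97.
t = 121: τ(121) = 3; 121 ≥ 97.
So t = 121 is the smallest counterexample.

t = 121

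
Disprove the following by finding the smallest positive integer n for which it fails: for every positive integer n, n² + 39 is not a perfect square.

n = 5

A counterexample is any positive integer n such that n² + 39 is a perfect square; we check each in order.
For n = 1, 2, 3, 4 the conclusion holds.
n = 5: 5² + 39 = 64 = 8², a perfect square.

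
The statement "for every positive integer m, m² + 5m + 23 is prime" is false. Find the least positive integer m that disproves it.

m = 14

We need the least positive integer m for which m² + 5m + 23 is not prime.
The first 13 eligible values, up to m = 13, all satisfy the conclusion.
m = 14: m² + 5m + 23 = 289 = 17 × 17, composite.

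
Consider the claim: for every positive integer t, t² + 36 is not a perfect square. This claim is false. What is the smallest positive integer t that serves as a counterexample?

t = 8

A counterexample is any positive integer t such that t² + 36 is a perfect square; we check each in order.
t = 1: 1² + 36 = 37, not a perfect square.
t = 2: 2² + 36 = 40, not a perfect square.
t = 3: 3² + 36 = 45, not a perfect square.
t = 4: 4² + 36 = 52, not a perfect square.
t = 5: 5² + 36 = 61, not a perfect square.
t = 6: 6² + 36 = 72, not a perfect square.
t = 7: 7² + 36 = 85, not a perfect square.
t = 8: 8² + 36 = 100 = 10², a perfect square.
Thus t = 8 disproves the claim, and no smaller t works.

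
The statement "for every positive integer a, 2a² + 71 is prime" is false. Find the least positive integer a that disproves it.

We need the least positive integer a for which 2a² + 71 is not prime.
a = 1: 2a² + 71 = 73, prime.
a = 2: 2a² + 71 = 79, prime.
a = 3: 2a² + 71 = 89, prime.
a = 4: 2a² + 71 = 103, prime.
a = 5: 2a² + 71 = 121 = 11 × 11, composite.

a = 5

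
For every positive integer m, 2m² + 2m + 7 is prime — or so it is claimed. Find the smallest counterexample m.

m = 6

A counterexample is any positive integer m such that 2m² + 2m + 7 is not prime; we check each in order.
m = 1: 2m² + 2m + 7 = 11, prime.
m = 2: 2m² + 2m + 7 = 19, prime.
m = 3: 2m² + 2m + 7 = 31, prime.
m = 4: 2m² + 2m + 7 = 47, prime.
m = 5: 2m² + 2m + 7 = 67, prime.
m = 6: 2m² + 2m + 7 = 91 = 7 × 13, composite.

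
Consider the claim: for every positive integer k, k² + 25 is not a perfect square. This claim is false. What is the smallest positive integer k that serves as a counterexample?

We need the least positive integer k for which k² + 25 is a perfect square.
For k = 1, 2, 3, 4, …, 9, 10, 11 the conclusion holds.
k = 12: 12² + 25 = 169 = 13², a perfect square.

k = 12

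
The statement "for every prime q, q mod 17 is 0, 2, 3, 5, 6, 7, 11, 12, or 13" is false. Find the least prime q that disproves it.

A counterexample is any prime q such that the claim fails; we check each in order.
For q = 2, 3, 5, 7, 11, 13, 17, 19, 23, 29 the conclusion holds.
q = 31: 31 mod 17 = 14 — not in {0, 2, 3, 5, 6, 7, 11, 12, 13}.

q = 31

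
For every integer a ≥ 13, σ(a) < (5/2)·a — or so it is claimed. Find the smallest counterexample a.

We need the least integer a ≥ 13 for which the claim fails.
For a = 13, 14, 15, 16, …, 21, 22, 23 the conclusion holds.
a = 24: σ(24) = 60; 60 ≥ 60.
Thus a = 24 disproves the claim, and no smaller a works.

a = 24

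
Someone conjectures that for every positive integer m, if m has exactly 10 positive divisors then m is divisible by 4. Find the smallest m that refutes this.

m = 162

A counterexample is any positive integer m such that m has exactly 10 positive divisors but m is not divisible by 4; we check each in order.
For m = 48, 80, 112 the conclusion holds.
m = 162: τ(162) = 10; 162 mod 4 = 2.
Hence m = 162 is a counterexample.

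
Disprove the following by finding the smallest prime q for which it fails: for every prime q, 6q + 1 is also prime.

q = 19

For q = 2, 3, 5, 7, 11, 13, 17 the conclusion holds.
q = 19: 6q + 1 = 115 = 5 × 23, not prime.
So q = 19 is the smallest counterexample.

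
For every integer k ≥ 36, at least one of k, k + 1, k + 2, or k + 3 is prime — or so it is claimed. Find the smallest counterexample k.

k = 48

A counterexample is any integer k ≥ 36 such that k, k + 1, k + 2, k + 3 are all composite; we check each in order.
For k = 36, 37, 38, 39, …, 45, 46, 47 the conclusion holds.
k = 48: 48 = 2 × 24; 49 = 7 × 7; 50 = 2 × 25; 51 = 3 × 17 — all composite.
Hence k = 48 is a counterexample.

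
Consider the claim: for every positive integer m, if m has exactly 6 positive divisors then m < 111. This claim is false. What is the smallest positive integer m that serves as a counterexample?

The first 16 eligible values, up to m = 99, all satisfy the conclusion.
m = 116: τ(116) = 6; 116 ≥ 111.

m = 116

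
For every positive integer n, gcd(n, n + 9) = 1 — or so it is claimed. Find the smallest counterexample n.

We need the least positive integer n for which gcd(n, n + 9) > 1.
n = 1: gcd(1, 10) = 1.
n = 2: gcd(2, 11) = 1.
n = 3: gcd(3, 12) = 3.

n = 3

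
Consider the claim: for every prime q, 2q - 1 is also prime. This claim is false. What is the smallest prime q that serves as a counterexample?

q = 5

We need the least prime q for which 2q - 1 is not prime.
For q = 2, 3 the conclusion holds.
q = 5: 2q - 1 = 9 = 3 × 3, not prime.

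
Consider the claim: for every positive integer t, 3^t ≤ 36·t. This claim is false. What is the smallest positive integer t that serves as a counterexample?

t = 5

Check each positive integer t in order until 3^t > 36·t.
The first 4 eligible values, up to t = 4, all satisfy the conclusion.
t = 5: 3^t = 243 and 36·t = 180, so 243 > 180.
So t = 5 is the smallest counterexample.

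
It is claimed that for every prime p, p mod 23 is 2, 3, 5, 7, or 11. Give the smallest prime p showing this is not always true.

The first 5 eligible values, up to p = 11, all satisfy the conclusion.
p = 13: 13 mod 23 = 13 — not in {2, 3, 5, 7, 11}.

p = 13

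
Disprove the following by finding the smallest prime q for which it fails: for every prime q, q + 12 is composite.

q = 2: q + 12 = 14 = 2 × 7, composite.
q = 3: q + 12 = 15 = 3 × 5, composite.
q = 5: q + 12 = 17, prime — not composite.

q = 5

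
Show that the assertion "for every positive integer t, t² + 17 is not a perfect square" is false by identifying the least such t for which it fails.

A counterexample is any positive integer t such that t² + 17 is a perfect square; we check each in order.
For t = 1, 2, 3, 4, 5, 6, 7 the conclusion holds.
t = 8: 8² + 17 = 81 = 9², a perfect square.
Hence t = 8 is a counterexample.

t = 8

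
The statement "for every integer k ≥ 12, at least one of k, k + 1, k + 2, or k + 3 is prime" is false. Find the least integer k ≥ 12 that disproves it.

k = 24

For k = 12, 13, 14, 15, …, 21, 22, 23 the conclusion holds.
k = 24: 24 = 2 × 12; 25 = 5 × 5; 26 = 2 × 13; 27 = 3 × 9 — all composite.
So k = 24 is the smallest counterexample.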